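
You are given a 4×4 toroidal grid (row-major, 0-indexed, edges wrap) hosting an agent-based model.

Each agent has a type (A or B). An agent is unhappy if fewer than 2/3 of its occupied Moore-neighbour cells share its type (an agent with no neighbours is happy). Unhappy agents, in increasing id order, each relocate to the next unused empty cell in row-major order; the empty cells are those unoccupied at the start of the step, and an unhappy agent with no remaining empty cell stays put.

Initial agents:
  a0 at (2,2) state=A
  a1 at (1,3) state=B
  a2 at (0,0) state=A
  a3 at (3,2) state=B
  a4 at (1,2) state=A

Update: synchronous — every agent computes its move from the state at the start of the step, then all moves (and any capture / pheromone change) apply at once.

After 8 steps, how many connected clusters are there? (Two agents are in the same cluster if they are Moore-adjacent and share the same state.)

t=1: a0@(0,1):A a1@(0,2):B a2@(0,3):A a3@(1,0):B a4@(1,1):A
t=2: a0@(0,0):A a1@(1,2):B a2@(1,3):A a3@(2,0):B a4@(2,1):A
t=3: a0@(0,0):A a1@(0,1):B a2@(0,2):A a3@(0,3):B a4@(1,0):A
t=4: a0@(1,1):A a1@(1,2):B a2@(1,3):A a3@(2,0):B a4@(2,1):A
t=5: a0@(0,0):A a1@(0,1):B a2@(0,2):A a3@(0,3):B a4@(1,0):A
t=6: a0@(1,1):A a1@(1,2):B a2@(1,3):A a3@(2,0):B a4@(2,1):A
t=7: a0@(0,0):A a1@(0,1):B a2@(0,2):A a3@(0,3):B a4@(1,0):A
t=8: a0@(1,1):A a1@(1,2):B a2@(1,3):A a3@(2,0):B a4@(2,1):A

4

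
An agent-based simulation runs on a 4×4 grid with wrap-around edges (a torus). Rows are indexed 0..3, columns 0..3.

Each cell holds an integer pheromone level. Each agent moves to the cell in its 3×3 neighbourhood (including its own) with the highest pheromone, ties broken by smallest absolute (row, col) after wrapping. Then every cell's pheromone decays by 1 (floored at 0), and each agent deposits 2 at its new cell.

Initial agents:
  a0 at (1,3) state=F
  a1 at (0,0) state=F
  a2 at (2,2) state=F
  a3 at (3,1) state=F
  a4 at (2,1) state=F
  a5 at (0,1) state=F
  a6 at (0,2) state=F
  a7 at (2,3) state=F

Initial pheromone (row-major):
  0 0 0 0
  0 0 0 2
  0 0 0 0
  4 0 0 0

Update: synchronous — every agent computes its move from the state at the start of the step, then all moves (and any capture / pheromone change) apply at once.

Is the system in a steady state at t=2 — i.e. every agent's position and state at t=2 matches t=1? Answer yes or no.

yes

t=1: a0@(1,3) a1@(3,0) a2@(1,3) a3@(3,0) a4@(3,0) a5@(3,0) a6@(1,3) a7@(3,0) | pheromone: 0 0 0 0 / 0 0 0 7 / 0 0 0 0 / 13 0 0 0
t=2: a0@(1,3) a1@(3,0) a2@(1,3) a3@(3,0) a4@(3,0) a5@(3,0) a6@(1,3) a7@(3,0) | pheromone: 0 0 0 0 / 0 0 0 12 / 0 0 0 0 / 22 0 0 0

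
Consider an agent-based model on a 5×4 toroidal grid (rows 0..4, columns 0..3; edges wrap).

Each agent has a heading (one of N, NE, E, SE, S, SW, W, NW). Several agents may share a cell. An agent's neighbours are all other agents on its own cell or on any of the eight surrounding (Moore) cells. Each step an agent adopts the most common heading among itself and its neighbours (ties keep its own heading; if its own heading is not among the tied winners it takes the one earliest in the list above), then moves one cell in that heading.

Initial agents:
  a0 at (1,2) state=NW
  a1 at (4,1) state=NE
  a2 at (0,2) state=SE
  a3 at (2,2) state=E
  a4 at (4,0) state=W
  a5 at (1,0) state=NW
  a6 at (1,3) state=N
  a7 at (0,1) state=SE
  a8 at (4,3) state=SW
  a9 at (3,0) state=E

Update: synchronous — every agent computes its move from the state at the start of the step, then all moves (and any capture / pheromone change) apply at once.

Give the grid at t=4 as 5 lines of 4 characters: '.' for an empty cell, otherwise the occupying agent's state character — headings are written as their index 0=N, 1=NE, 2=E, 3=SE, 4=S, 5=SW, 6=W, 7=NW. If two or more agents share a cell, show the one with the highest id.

..3.
....
....
.33.
333.

t=1: a0@(2,3):SE a1@(0,2):SE a2@(1,3):SE a3@(2,3):E a4@(4,3):W a5@(0,3):NW a6@(0,2):NW a7@(1,2):SE a8@(0,2):SW a9@(3,1):E
t=2: a0@(3,0):SE a1@(1,3):SE a2@(2,0):SE a3@(3,0):SE a4@(3,2):NW a5@(1,0):SE a6@(1,3):SE a7@(2,3):SE a8@(1,3):SE a9@(3,2):E
t=3: a0@(4,1):SE a1@(2,0):SE a2@(3,1):SE a3@(4,1):SE a4@(2,1):NW a5@(2,1):SE a6@(2,0):SE a7@(3,0):SE a8@(2,0):SE a9@(3,3):E
t=4: a0@(0,2):SE a1@(3,1):SE a2@(4,2):SE a3@(0,2):SE a4@(3,2):SE a5@(3,2):SE a6@(3,1):SE a7@(4,1):SE a8@(3,1):SE a9@(4,0):SE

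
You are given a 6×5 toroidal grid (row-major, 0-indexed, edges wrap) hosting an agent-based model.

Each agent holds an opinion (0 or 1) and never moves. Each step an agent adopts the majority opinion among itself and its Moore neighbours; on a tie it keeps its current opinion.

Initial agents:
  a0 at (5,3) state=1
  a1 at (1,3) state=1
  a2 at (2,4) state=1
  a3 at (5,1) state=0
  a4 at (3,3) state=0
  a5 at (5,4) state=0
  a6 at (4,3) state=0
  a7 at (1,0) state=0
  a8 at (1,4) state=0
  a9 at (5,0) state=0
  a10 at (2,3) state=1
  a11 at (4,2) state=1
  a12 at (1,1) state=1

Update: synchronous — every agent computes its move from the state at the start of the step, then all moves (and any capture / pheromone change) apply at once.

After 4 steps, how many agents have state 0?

t=1: a0@(5,3):1 a1@(1,3):1 a2@(2,4):1 a3@(5,1):0 a4@(3,3):1 a5@(5,4):0 a6@(4,3):0 a7@(1,0):0 a8@(1,4):1 a9@(5,0):0 a10@(2,3):1 a11@(4,2):0 a12@(1,1):1
t=2: a0@(5,3):0 a1@(1,3):1 a2@(2,4):1 a3@(5,1):0 a4@(3,3):1 a5@(5,4):0 a6@(4,3):0 a7@(1,0):1 a8@(1,4):1 a9@(5,0):0 a10@(2,3):1 a11@(4,2):0 a12@(1,1):1
t=3: (unchanged — steady state)

6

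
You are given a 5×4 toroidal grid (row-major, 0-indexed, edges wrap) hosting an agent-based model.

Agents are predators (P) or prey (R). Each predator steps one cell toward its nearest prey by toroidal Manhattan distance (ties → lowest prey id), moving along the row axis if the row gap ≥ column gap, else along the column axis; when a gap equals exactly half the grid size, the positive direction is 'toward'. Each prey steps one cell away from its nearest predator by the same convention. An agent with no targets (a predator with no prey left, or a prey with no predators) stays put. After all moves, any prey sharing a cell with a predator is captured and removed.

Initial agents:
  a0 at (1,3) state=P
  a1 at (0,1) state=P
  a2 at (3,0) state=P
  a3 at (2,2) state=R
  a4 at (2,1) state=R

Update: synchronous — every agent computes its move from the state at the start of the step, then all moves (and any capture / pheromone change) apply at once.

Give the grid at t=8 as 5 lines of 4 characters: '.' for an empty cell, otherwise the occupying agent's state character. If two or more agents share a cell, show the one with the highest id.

t=1: a0@(2,3):P a1@(1,1):P a2@(2,0):P a3@(3,2):R a4@(3,1):R
t=2: a0@(3,3):P a1@(2,1):P a2@(3,0):P a3@(4,2):R a4@(4,1):R
t=3: a0@(4,3):P a1@(3,1):P a2@(4,0):P a3@(0,2):R a4@(0,1):R
t=4: a0@(0,3):P a1@(4,1):P a2@(0,0):P a3@(1,2):R a4@(1,1):R
t=5: a0@(1,3):P a1@(0,1):P a2@(1,0):P a3@(2,2):R a4@(2,1):R
t=6: a0@(2,3):P a1@(1,1):P a2@(2,0):P a3@(3,2):R a4@(3,1):R
t=7: a0@(3,3):P a1@(2,1):P a2@(3,0):P a3@(4,2):R a4@(4,1):R
t=8: a0@(4,3):P a1@(3,1):P a2@(4,0):P a3@(0,2):R a4@(0,1):R

.RR.
....
....
.P..
P..P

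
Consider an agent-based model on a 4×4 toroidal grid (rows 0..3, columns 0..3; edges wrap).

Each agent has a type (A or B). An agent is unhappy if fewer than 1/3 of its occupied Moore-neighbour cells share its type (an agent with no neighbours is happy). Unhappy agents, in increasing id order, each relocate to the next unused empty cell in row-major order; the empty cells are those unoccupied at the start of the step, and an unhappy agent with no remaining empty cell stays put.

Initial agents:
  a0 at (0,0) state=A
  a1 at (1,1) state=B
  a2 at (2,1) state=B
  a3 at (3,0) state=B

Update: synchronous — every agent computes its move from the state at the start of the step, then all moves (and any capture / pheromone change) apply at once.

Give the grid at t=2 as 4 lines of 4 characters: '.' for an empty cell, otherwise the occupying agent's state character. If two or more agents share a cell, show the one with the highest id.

t=1: a0@(0,1):A a1@(1,1):B a2@(2,1):B a3@(3,0):B
t=2: a0@(0,0):A a1@(1,1):B a2@(2,1):B a3@(3,0):B

A...
.B..
.B..
B...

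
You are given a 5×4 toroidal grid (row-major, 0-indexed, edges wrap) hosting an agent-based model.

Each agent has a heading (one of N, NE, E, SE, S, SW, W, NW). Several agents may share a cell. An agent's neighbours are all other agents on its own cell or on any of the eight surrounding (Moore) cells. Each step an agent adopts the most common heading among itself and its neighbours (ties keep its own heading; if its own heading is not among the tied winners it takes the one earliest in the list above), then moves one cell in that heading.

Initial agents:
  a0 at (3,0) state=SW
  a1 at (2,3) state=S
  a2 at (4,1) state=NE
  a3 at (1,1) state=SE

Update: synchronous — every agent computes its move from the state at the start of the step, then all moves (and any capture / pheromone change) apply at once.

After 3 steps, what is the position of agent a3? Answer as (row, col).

(4, 0)

t=1: a0@(4,3):SW a1@(3,3):S a2@(3,2):NE a3@(2,2):SE
t=2: a0@(0,2):SW a1@(4,3):S a2@(2,3):NE a3@(3,3):SE
t=3: a0@(1,1):SW a1@(0,3):S a2@(1,0):NE a3@(4,0):SE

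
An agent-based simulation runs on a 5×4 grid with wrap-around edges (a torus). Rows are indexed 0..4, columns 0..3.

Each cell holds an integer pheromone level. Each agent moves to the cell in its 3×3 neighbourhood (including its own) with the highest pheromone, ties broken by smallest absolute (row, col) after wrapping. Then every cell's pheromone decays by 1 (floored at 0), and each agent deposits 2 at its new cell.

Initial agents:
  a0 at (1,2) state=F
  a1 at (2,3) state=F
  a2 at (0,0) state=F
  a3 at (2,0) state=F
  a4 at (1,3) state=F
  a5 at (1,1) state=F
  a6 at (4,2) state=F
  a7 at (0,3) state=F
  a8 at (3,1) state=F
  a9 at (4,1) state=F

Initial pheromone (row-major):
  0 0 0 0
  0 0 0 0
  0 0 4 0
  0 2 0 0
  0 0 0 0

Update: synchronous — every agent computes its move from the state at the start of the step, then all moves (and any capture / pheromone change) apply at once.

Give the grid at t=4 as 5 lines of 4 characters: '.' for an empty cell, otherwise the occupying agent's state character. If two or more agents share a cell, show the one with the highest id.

t=1: a0@(2,2) a1@(2,2) a2@(0,0) a3@(3,1) a4@(2,2) a5@(2,2) a6@(3,1) a7@(0,0) a8@(2,2) a9@(3,1) | pheromone: 4 0 0 0 / 0 0 0 0 / 0 0 13 0 / 0 7 0 0 / 0 0 0 0
t=2: a0@(2,2) a1@(2,2) a2@(0,0) a3@(2,2) a4@(2,2) a5@(2,2) a6@(2,2) a7@(0,0) a8@(2,2) a9@(2,2) | pheromone: 7 0 0 0 / 0 0 0 0 / 0 0 28 0 / 0 6 0 0 / 0 0 0 0
t=3: a0@(2,2) a1@(2,2) a2@(0,0) a3@(2,2) a4@(2,2) a5@(2,2) a6@(2,2) a7@(0,0) a8@(2,2) a9@(2,2) | pheromone: 10 0 0 0 / 0 0 0 0 / 0 0 43 0 / 0 5 0 0 / 0 0 0 0
t=4: a0@(2,2) a1@(2,2) a2@(0,0) a3@(2,2) a4@(2,2) a5@(2,2) a6@(2,2) a7@(0,0) a8@(2,2) a9@(2,2) | pheromone: 13 0 0 0 / 0 0 0 0 / 0 0 58 0 / 0 4 0 0 / 0 0 0 0

F...
....
..F.
....
....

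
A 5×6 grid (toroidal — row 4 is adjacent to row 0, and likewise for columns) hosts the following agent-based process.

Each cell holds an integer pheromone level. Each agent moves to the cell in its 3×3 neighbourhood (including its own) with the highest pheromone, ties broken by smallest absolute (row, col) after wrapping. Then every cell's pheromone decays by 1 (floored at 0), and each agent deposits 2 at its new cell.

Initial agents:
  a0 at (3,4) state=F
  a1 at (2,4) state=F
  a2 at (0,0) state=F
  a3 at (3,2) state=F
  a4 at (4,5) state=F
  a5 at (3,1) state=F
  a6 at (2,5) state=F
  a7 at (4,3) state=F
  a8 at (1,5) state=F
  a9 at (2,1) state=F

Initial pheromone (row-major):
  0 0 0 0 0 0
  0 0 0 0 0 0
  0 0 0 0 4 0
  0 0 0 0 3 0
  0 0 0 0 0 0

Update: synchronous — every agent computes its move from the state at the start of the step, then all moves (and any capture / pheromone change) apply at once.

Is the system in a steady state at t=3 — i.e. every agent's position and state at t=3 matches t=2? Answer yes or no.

no

t=1: a0@(2,4) a1@(2,4) a2@(0,0) a3@(2,1) a4@(3,4) a5@(2,0) a6@(2,4) a7@(3,4) a8@(2,4) a9@(1,0) | pheromone: 2 0 0 0 0 0 / 2 0 0 0 0 0 / 2 2 0 0 11 0 / 0 0 0 0 6 0 / 0 0 0 0 0 0
t=2: a0@(2,4) a1@(2,4) a2@(0,0) a3@(1,0) a4@(2,4) a5@(1,0) a6@(2,4) a7@(2,4) a8@(2,4) a9@(0,0) | pheromone: 5 0 0 0 0 0 / 5 0 0 0 0 0 / 1 1 0 0 22 0 / 0 0 0 0 5 0 / 0 0 0 0 0 0
t=3: a0@(2,4) a1@(2,4) a2@(0,0) a3@(0,0) a4@(2,4) a5@(0,0) a6@(2,4) a7@(2,4) a8@(2,4) a9@(0,0) | pheromone: 12 0 0 0 0 0 / 4 0 0 0 0 0 / 0 0 0 0 33 0 / 0 0 0 0 4 0 / 0 0 0 0 0 0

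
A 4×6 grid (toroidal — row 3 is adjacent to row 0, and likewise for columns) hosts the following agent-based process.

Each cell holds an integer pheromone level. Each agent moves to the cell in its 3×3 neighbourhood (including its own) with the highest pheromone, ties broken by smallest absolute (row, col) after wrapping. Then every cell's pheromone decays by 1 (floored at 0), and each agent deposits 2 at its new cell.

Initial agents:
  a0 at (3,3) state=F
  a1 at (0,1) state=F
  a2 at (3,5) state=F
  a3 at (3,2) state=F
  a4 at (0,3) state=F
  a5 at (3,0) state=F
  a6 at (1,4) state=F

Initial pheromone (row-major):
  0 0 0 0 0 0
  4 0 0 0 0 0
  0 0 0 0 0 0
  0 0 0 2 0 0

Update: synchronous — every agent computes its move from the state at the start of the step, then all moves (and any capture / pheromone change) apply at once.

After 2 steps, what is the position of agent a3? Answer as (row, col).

(3, 3)

t=1: a0@(3,3) a1@(1,0) a2@(0,0) a3@(3,3) a4@(3,3) a5@(0,0) a6@(0,3) | pheromone: 4 0 0 2 0 0 / 5 0 0 0 0 0 / 0 0 0 0 0 0 / 0 0 0 7 0 0
t=2: a0@(3,3) a1@(1,0) a2@(1,0) a3@(3,3) a4@(3,3) a5@(1,0) a6@(3,3) | pheromone: 3 0 0 1 0 0 / 10 0 0 0 0 0 / 0 0 0 0 0 0 / 0 0 0 14 0 0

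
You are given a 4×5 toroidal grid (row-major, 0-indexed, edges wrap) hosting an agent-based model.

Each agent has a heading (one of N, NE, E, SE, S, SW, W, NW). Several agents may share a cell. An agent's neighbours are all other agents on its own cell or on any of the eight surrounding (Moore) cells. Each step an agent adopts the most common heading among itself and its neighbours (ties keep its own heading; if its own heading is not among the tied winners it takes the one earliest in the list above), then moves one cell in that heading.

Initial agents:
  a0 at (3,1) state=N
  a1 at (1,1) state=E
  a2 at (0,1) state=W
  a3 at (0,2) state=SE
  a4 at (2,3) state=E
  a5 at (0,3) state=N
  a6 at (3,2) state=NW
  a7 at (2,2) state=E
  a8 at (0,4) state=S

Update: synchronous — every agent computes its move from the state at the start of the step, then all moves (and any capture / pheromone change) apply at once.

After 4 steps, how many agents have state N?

t=1: a0@(2,1):N a1@(1,2):E a2@(0,0):W a3@(3,2):N a4@(2,4):E a5@(3,3):N a6@(2,2):N a7@(2,3):E a8@(1,4):S
t=2: a0@(1,1):N a1@(1,3):E a2@(0,4):W a3@(2,2):N a4@(2,0):E a5@(2,3):N a6@(1,2):N a7@(2,4):E a8@(1,0):E
t=3: a0@(0,1):N a1@(0,3):N a2@(0,0):E a3@(1,2):N a4@(2,1):E a5@(1,3):N a6@(0,2):N a7@(2,0):E a8@(1,1):E
t=4: a0@(3,1):N a1@(3,3):N a2@(0,1):E a3@(0,2):N a4@(2,2):E a5@(0,3):N a6@(3,2):N a7@(2,1):E a8@(1,2):E

5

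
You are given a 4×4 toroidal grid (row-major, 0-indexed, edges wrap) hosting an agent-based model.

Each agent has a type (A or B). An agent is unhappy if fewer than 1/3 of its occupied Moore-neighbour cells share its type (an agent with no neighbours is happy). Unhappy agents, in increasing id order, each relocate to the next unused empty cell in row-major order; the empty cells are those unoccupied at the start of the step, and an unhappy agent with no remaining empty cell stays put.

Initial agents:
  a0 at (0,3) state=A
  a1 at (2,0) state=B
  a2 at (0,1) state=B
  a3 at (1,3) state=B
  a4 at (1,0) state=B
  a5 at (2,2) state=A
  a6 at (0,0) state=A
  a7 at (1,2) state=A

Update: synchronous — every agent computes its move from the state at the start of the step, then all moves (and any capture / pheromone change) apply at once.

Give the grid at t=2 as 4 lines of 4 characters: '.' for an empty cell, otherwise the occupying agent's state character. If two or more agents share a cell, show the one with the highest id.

t=1: a0@(0,3):A a1@(2,0):B a2@(0,1):B a3@(1,3):B a4@(1,0):B a5@(2,2):A a6@(0,2):A a7@(1,2):A
t=2: (unchanged — steady state)

.BAA
B.AB
B.A.
....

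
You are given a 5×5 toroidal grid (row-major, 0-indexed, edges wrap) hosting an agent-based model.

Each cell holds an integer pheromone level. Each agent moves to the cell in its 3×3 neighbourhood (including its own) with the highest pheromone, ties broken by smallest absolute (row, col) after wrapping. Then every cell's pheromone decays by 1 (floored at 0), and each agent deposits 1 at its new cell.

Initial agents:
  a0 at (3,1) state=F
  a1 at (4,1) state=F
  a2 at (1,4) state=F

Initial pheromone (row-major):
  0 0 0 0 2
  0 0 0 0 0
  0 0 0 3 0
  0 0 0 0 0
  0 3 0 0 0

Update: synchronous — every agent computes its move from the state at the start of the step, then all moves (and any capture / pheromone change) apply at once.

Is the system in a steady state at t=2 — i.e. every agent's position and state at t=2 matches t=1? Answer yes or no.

yes

t=1: a0@(4,1) a1@(4,1) a2@(2,3) | pheromone: 0 0 0 0 1 / 0 0 0 0 0 / 0 0 0 3 0 / 0 0 0 0 0 / 0 4 0 0 0
t=2: a0@(4,1) a1@(4,1) a2@(2,3) | pheromone: 0 0 0 0 0 / 0 0 0 0 0 / 0 0 0 3 0 / 0 0 0 0 0 / 0 5 0 0 0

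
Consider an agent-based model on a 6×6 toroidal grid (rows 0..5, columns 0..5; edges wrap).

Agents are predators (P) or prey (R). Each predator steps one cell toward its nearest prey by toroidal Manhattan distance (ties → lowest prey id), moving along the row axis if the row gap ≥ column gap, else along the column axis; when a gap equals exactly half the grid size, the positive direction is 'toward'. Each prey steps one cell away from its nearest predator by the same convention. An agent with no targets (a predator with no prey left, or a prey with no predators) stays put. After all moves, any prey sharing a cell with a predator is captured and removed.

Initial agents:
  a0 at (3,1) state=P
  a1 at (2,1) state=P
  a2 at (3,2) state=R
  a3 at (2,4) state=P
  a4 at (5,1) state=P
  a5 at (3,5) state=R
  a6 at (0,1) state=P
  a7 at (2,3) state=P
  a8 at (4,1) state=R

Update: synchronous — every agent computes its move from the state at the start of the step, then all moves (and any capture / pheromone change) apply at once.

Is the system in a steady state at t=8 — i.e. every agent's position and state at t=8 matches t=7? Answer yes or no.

yes

t=1: a0@(3,2):P a1@(3,1):P a3@(3,4):P a4@(4,1):P a6@(5,1):P a7@(3,3):P
t=2: (unchanged — steady state)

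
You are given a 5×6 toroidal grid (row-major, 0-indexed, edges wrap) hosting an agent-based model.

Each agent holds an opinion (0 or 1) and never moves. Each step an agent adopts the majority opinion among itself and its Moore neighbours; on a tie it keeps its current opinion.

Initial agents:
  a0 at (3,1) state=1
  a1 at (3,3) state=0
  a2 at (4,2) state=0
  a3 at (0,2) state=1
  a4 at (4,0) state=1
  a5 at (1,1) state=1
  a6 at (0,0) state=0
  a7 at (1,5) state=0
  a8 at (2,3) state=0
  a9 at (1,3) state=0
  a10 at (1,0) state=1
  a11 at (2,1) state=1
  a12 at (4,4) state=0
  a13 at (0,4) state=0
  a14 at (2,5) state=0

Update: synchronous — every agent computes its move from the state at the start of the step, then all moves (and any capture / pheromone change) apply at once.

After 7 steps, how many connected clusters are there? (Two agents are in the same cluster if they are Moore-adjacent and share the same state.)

2

t=1: a0@(3,1):1 a1@(3,3):0 a2@(4,2):0 a3@(0,2):1 a4@(4,0):1 a5@(1,1):1 a6@(0,0):1 a7@(1,5):0 a8@(2,3):0 a9@(1,3):0 a10@(1,0):1 a11@(2,1):1 a12@(4,4):0 a13@(0,4):0 a14@(2,5):0
t=2: (unchanged — steady state)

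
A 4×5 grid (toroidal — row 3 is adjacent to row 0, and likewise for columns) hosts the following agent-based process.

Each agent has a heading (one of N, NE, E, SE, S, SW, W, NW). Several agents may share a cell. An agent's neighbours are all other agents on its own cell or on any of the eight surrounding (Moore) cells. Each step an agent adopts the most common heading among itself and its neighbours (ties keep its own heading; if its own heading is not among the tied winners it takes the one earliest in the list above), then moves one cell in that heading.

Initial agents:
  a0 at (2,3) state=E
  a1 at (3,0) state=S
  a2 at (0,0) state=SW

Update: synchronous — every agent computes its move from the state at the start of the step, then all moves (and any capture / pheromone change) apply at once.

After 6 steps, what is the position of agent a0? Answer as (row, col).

t=1: a0@(2,4):E a1@(0,0):S a2@(1,4):SW
t=2: a0@(2,0):E a1@(1,0):S a2@(2,3):SW
t=3: a0@(2,1):E a1@(2,0):S a2@(3,2):SW
t=4: a0@(2,2):E a1@(3,0):S a2@(0,1):SW
t=5: a0@(2,3):E a1@(0,0):S a2@(1,0):SW
t=6: a0@(2,4):E a1@(1,0):S a2@(2,4):SW

(2, 4)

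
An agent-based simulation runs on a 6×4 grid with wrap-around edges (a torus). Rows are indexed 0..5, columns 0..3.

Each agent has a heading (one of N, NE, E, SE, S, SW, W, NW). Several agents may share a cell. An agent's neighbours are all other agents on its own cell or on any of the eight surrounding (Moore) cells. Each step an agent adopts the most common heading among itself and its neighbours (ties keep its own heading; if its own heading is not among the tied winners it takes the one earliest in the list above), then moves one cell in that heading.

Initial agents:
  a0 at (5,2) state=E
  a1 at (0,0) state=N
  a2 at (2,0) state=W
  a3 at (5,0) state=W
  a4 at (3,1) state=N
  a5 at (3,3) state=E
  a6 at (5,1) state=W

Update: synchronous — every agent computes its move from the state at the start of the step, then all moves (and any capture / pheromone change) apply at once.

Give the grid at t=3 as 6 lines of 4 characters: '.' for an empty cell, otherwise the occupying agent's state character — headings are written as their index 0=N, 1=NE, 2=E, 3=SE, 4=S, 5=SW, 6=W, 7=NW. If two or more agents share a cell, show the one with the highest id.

.6..
6...
.6..
..2.
....
.66.

t=1: a0@(5,3):E a1@(0,3):W a2@(2,3):W a3@(5,3):W a4@(2,1):N a5@(3,0):E a6@(5,0):W
t=2: a0@(5,2):W a1@(0,2):W a2@(2,2):W a3@(5,2):W a4@(1,1):N a5@(3,1):E a6@(5,3):W
t=3: a0@(5,1):W a1@(0,1):W a2@(2,1):W a3@(5,1):W a4@(1,0):W a5@(3,2):E a6@(5,2):W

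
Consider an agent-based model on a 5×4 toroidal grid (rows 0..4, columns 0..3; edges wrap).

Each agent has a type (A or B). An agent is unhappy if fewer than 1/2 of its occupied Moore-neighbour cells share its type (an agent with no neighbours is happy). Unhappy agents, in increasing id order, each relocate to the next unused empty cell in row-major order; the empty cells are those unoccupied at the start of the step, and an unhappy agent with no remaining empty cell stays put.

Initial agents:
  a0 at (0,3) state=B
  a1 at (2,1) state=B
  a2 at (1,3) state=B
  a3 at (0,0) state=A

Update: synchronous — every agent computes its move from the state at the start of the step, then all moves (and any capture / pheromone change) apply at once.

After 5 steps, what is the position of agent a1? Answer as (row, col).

t=1: a0@(0,3):B a1@(2,1):B a2@(1,3):B a3@(0,1):A
t=2: (unchanged — steady state)

(2, 1)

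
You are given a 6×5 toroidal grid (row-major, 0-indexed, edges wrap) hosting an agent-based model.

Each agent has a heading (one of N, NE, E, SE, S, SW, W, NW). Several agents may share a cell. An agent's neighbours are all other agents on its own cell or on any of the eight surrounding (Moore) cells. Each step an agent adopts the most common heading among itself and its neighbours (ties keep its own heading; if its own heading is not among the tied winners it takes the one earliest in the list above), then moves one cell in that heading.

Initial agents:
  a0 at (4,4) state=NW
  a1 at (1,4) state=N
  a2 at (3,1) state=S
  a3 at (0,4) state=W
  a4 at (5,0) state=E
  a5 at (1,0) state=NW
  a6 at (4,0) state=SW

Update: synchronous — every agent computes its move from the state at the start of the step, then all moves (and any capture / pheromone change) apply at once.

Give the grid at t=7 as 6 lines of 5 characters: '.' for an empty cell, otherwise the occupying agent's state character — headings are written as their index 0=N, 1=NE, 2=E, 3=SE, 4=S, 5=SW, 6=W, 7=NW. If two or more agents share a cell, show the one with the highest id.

t=1: a0@(3,3):NW a1@(0,4):N a2@(4,1):S a3@(0,3):W a4@(5,1):E a5@(0,4):NW a6@(5,4):SW
t=2: a0@(2,2):NW a1@(5,4):N a2@(5,1):S a3@(0,2):W a4@(5,2):E a5@(5,3):NW a6@(0,3):SW
t=3: a0@(1,1):NW a1@(4,4):N a2@(0,1):S a3@(0,1):W a4@(5,3):E a5@(4,2):NW a6@(1,2):SW
t=4: a0@(0,0):NW a1@(3,4):N a2@(1,1):S a3@(0,0):W a4@(5,4):E a5@(3,1):NW a6@(2,1):SW
t=5: a0@(5,4):NW a1@(2,4):N a2@(2,1):S a3@(0,4):W a4@(5,0):E a5@(2,0):NW a6@(3,0):SW
t=6: a0@(4,3):NW a1@(1,4):N a2@(3,1):S a3@(0,3):W a4@(5,1):E a5@(1,4):NW a6@(4,4):SW
t=7: a0@(3,2):NW a1@(0,4):N a2@(4,1):S a3@(0,2):W a4@(5,2):E a5@(0,3):NW a6@(5,3):SW

..670
.....
.....
..7..
.4...
..25.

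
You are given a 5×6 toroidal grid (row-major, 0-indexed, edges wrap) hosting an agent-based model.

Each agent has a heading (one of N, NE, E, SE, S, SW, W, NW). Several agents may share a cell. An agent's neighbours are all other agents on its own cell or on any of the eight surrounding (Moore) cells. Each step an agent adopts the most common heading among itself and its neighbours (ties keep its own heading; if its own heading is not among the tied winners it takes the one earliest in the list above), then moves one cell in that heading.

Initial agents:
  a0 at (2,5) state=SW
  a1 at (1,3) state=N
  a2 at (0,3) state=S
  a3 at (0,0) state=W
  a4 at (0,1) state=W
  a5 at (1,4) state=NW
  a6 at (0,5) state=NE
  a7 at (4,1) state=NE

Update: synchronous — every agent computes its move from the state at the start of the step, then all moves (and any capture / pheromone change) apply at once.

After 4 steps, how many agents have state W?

6

t=1: a0@(3,4):SW a1@(0,3):N a2@(1,3):S a3@(0,5):W a4@(0,0):W a5@(0,3):NW a6@(4,0):NE a7@(4,0):W
t=2: a0@(4,3):SW a1@(4,3):N a2@(2,3):S a3@(0,4):W a4@(0,5):W a5@(4,2):NW a6@(4,5):W a7@(4,5):W
t=3: a0@(0,2):SW a1@(3,3):N a2@(3,3):S a3@(0,3):W a4@(0,4):W a5@(3,1):NW a6@(4,4):W a7@(4,4):W
t=4: a0@(1,1):SW a1@(3,2):W a2@(3,2):W a3@(0,2):W a4@(0,3):W a5@(2,0):NW a6@(4,3):W a7@(4,3):W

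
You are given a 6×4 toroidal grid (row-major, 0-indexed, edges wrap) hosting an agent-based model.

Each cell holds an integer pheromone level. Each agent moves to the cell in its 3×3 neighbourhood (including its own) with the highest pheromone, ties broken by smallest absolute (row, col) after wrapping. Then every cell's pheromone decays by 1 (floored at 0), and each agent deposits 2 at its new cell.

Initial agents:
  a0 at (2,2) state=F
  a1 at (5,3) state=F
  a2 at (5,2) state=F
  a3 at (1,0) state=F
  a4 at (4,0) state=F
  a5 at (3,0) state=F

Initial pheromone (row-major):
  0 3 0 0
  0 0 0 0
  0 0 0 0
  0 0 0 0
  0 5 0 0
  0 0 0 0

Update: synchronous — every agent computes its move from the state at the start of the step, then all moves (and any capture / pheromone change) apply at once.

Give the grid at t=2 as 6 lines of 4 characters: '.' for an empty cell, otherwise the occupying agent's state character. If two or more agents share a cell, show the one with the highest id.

.F..
....
....
....
.F..
....

t=1: a0@(1,1) a1@(0,0) a2@(4,1) a3@(0,1) a4@(4,1) a5@(4,1) | pheromone: 2 4 0 0 / 0 2 0 0 / 0 0 0 0 / 0 0 0 0 / 0 10 0 0 / 0 0 0 0
t=2: a0@(0,1) a1@(0,1) a2@(4,1) a3@(0,1) a4@(4,1) a5@(4,1) | pheromone: 1 9 0 0 / 0 1 0 0 / 0 0 0 0 / 0 0 0 0 / 0 15 0 0 / 0 0 0 0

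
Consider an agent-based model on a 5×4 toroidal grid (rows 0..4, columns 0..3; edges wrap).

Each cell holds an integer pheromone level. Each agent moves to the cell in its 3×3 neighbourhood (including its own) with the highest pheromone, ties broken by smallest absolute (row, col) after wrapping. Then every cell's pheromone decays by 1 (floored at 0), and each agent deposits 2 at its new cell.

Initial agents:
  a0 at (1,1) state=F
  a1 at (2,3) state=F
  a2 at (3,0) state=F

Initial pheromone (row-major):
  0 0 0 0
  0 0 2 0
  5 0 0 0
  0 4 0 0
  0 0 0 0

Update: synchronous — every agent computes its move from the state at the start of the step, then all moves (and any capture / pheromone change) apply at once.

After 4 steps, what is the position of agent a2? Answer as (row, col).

(2, 0)

t=1: a0@(2,0) a1@(2,0) a2@(2,0) | pheromone: 0 0 0 0 / 0 0 1 0 / 10 0 0 0 / 0 3 0 0 / 0 0 0 0
t=2: a0@(2,0) a1@(2,0) a2@(2,0) | pheromone: 0 0 0 0 / 0 0 0 0 / 15 0 0 0 / 0 2 0 0 / 0 0 0 0
t=3: a0@(2,0) a1@(2,0) a2@(2,0) | pheromone: 0 0 0 0 / 0 0 0 0 / 20 0 0 0 / 0 1 0 0 / 0 0 0 0
t=4: a0@(2,0) a1@(2,0) a2@(2,0) | pheromone: 0 0 0 0 / 0 0 0 0 / 25 0 0 0 / 0 0 0 0 / 0 0 0 0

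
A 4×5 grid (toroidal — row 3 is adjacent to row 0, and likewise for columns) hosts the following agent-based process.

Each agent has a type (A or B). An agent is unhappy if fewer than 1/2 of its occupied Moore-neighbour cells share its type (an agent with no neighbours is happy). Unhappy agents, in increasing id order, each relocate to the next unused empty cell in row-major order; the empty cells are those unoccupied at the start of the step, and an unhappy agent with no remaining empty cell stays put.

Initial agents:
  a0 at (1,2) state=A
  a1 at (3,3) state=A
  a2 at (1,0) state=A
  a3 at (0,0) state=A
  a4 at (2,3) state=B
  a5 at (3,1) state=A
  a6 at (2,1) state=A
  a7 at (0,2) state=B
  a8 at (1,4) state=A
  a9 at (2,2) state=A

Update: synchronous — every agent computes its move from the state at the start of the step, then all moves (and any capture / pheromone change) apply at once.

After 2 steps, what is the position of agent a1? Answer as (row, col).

(0, 1)

t=1: a0@(1,2):A a1@(0,1):A a2@(1,0):A a3@(0,0):A a4@(0,3):B a5@(3,1):A a6@(2,1):A a7@(0,4):B a8@(1,4):A a9@(2,2):A
t=2: a0@(1,2):A a1@(0,1):A a2@(1,0):A a3@(0,0):A a4@(0,2):B a5@(3,1):A a6@(2,1):A a7@(1,1):B a8@(1,4):A a9@(2,2):A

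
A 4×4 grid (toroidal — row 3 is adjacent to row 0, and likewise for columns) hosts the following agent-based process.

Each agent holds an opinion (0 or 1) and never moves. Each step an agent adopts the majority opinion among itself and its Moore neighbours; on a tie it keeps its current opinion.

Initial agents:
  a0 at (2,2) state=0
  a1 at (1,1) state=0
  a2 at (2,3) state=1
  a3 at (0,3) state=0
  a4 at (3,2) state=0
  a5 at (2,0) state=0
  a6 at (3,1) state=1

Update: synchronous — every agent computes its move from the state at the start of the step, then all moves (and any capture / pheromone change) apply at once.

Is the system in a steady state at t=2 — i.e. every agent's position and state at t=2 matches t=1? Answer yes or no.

t=1: a0@(2,2):0 a1@(1,1):0 a2@(2,3):0 a3@(0,3):0 a4@(3,2):0 a5@(2,0):0 a6@(3,1):0
t=2: (unchanged — steady state)

yes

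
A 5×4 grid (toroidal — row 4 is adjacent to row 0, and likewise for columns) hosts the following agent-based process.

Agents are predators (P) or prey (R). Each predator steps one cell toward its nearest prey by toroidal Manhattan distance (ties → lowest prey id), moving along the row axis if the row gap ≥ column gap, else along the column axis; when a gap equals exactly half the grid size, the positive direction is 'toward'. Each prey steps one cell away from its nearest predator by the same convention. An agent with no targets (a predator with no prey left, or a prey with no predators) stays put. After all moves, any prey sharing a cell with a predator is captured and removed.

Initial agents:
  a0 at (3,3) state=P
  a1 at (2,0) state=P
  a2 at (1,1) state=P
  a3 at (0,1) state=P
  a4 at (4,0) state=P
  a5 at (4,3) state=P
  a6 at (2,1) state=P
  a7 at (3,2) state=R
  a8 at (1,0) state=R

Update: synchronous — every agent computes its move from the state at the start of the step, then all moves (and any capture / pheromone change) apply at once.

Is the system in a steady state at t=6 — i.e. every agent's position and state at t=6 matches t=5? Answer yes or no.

yes

t=1: a0@(3,2):P a1@(1,0):P a2@(1,0):P a3@(1,1):P a4@(0,0):P a5@(3,3):P a6@(3,1):P
t=2: (unchanged — steady state)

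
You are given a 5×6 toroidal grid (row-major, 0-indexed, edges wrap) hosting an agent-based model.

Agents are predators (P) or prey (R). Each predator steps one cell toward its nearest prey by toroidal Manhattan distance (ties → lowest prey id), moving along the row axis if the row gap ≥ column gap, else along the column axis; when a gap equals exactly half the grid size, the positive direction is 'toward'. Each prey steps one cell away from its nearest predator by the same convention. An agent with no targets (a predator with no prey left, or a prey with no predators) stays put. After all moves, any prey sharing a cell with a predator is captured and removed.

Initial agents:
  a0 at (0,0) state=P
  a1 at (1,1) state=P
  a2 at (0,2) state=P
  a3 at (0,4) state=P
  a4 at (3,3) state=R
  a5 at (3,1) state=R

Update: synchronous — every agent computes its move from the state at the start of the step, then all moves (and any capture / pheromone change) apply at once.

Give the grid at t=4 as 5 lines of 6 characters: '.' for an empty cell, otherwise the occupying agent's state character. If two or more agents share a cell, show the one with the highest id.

....R.
...PP.
......
......
...PR.

t=1: a0@(4,0):P a1@(2,1):P a2@(4,2):P a3@(4,4):P a4@(2,3):R a5@(4,1):R
t=2: a0@(4,1):P a1@(2,2):P a2@(4,1):P a3@(3,4):P a4@(2,4):R a5@(4,2):R
t=3: a0@(4,2):P a1@(2,3):P a2@(4,2):P a3@(2,4):P a4@(1,4):R a5@(4,3):R
t=4: a0@(4,3):P a1@(1,3):P a2@(4,3):P a3@(1,4):P a4@(0,4):R a5@(4,4):R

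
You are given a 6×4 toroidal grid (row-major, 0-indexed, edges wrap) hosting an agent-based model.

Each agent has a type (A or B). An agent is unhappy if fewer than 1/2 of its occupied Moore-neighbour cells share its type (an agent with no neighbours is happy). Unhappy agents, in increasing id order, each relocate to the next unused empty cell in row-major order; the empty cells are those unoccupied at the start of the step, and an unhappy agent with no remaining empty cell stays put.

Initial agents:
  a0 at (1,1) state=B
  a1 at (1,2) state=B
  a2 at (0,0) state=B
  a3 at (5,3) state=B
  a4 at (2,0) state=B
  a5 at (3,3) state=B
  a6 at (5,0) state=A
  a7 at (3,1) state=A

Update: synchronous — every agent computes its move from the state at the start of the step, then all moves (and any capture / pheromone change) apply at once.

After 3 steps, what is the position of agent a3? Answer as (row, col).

(5, 3)

t=1: a0@(1,1):B a1@(1,2):B a2@(0,0):B a3@(5,3):B a4@(2,0):B a5@(3,3):B a6@(0,1):A a7@(0,2):A
t=2: a0@(1,1):B a1@(0,3):B a2@(0,0):B a3@(5,3):B a4@(2,0):B a5@(3,3):B a6@(1,0):A a7@(1,3):A
t=3: a0@(1,1):B a1@(0,3):B a2@(0,0):B a3@(5,3):B a4@(2,0):B a5@(3,3):B a6@(0,1):A a7@(0,2):A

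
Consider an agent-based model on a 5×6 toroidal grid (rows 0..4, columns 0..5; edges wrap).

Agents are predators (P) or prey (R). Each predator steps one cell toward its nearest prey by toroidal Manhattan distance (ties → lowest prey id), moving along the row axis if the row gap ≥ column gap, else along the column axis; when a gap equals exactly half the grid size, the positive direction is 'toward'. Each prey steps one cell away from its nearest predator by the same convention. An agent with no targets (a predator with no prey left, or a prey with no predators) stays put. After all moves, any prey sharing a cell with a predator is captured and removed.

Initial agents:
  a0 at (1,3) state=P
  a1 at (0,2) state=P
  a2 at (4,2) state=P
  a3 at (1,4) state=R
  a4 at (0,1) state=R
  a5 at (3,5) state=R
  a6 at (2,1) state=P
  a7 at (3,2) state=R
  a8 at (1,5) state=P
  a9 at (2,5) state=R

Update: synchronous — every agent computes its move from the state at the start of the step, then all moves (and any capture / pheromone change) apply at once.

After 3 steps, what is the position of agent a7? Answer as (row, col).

t=1: a0@(1,4):P a1@(0,1):P a2@(3,2):P a3@(1,5):R a4@(0,0):R a5@(4,5):R a6@(1,1):P a7@(2,2):R a8@(1,4):P a9@(3,5):R
t=2: a0@(1,5):P a1@(0,0):P a2@(2,2):P a4@(0,5):R a5@(3,5):R a6@(1,0):P a7@(1,2):R a8@(1,5):P a9@(4,5):R
t=3: a0@(0,5):P a1@(0,5):P a2@(1,2):P a4@(4,5):R a5@(4,5):R a6@(0,0):P a7@(0,2):R a8@(0,5):P a9@(3,5):R

(0, 2)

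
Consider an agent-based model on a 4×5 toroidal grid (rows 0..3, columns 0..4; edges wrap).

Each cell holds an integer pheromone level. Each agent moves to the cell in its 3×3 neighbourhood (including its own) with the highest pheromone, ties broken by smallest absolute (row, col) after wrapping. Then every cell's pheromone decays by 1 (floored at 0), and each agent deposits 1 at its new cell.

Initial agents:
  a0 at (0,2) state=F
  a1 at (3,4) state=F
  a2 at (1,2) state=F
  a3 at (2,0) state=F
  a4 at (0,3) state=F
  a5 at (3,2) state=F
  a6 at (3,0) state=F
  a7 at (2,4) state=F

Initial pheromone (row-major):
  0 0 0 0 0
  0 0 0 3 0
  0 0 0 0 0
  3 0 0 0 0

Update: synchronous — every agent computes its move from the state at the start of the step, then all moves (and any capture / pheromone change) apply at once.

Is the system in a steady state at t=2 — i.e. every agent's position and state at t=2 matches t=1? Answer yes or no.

no

t=1: a0@(1,3) a1@(3,0) a2@(1,3) a3@(3,0) a4@(1,3) a5@(0,1) a6@(3,0) a7@(1,3) | pheromone: 0 1 0 0 0 / 0 0 0 6 0 / 0 0 0 0 0 / 5 0 0 0 0
t=2: a0@(1,3) a1@(3,0) a2@(1,3) a3@(3,0) a4@(1,3) a5@(3,0) a6@(3,0) a7@(1,3) | pheromone: 0 0 0 0 0 / 0 0 0 9 0 / 0 0 0 0 0 / 8 0 0 0 0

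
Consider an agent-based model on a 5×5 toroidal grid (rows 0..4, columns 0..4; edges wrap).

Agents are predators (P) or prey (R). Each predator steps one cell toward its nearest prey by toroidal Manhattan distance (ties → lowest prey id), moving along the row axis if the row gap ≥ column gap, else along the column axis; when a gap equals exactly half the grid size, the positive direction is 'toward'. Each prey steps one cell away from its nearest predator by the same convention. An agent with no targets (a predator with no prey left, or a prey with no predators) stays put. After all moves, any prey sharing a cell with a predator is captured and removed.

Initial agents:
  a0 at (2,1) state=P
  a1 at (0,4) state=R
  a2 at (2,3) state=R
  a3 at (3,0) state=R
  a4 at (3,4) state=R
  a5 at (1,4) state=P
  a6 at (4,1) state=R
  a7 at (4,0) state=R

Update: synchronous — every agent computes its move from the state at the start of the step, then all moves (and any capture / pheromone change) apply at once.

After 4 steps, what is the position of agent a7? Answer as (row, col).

t=1: a0@(2,2):P a1@(4,4):R a2@(2,4):R a3@(4,0):R a4@(4,4):R a5@(0,4):P a6@(0,1):R a7@(0,0):R
t=2: a0@(2,3):P a1@(3,4):R a2@(2,0):R a3@(3,0):R a4@(3,4):R a5@(4,4):P a6@(0,2):R a7@(0,1):R
t=3: a0@(3,3):P a1@(2,4):R a2@(2,1):R a3@(2,0):R a4@(2,4):R a5@(3,4):P a6@(4,2):R a7@(0,2):R
t=4: a0@(2,3):P a1@(1,4):R a2@(2,0):R a3@(1,0):R a4@(1,4):R a5@(2,4):P a6@(0,2):R a7@(1,2):R

(1, 2)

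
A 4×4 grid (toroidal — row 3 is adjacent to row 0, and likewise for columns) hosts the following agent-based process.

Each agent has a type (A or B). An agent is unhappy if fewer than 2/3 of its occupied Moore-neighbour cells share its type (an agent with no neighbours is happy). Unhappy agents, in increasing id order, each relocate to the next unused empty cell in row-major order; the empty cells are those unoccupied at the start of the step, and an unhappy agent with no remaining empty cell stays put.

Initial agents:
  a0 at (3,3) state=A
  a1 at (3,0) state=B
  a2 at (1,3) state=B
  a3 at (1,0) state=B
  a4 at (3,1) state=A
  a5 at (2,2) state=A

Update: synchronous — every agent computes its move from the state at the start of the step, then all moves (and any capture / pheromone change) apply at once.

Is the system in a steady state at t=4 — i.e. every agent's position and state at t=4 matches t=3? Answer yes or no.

no

t=1: a0@(0,0):A a1@(0,1):B a2@(0,2):B a3@(1,0):B a4@(0,3):A a5@(2,2):A
t=2: a0@(1,1):A a1@(0,1):B a2@(1,2):B a3@(1,3):B a4@(2,0):A a5@(2,2):A
t=3: a0@(0,0):A a1@(0,2):B a2@(0,3):B a3@(1,0):B a4@(2,1):A a5@(2,3):A
t=4: a0@(0,1):A a1@(0,2):B a2@(0,3):B a3@(1,1):B a4@(1,2):A a5@(1,3):A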